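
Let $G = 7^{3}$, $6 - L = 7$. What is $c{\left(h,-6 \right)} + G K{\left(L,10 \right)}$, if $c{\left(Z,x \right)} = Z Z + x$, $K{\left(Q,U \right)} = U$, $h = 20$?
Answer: $3824$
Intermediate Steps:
$L = -1$ ($L = 6 - 7 = -1$)
$c{\left(Z,x \right)} = x + Z^{2}$ ($c{\left(Z,x \right)} = Z^{2} + x = x + Z^{2}$)
$G = 343$
$c{\left(h,-6 \right)} + G K{\left(L,10 \right)} = \left(-6 + 20^{2}\right) + 343 \cdot 10 = \left(-6 + 400\right) + 3430 = 394 + 3430 = 3824$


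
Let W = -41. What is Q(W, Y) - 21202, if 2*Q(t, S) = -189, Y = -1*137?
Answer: -42593/2 ≈ -21297.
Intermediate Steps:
Y = -137
Q(t, S) = -189/2 (Q(t, S) = (1/2)*(-189) = -189/2)
Q(W, Y) - 21202 = -189/2 - 21202 = -42593/2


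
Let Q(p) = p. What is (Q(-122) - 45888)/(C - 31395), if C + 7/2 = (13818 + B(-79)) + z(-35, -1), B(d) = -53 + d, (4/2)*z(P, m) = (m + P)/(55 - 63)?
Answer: 184040/70841 ≈ 2.5979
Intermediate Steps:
z(P, m) = -P/16 - m/16 (z(P, m) = ((m + P)/(55 - 63))/2 = ((P + m)/(-8))/2 = ((P + m)*(-⅛))/2 = (-P/8 - m/8)/2 = -P/16 - m/16)
C = 54739/4 (C = -7/2 + ((13818 + (-53 - 79)) + (-1/16*(-35) - 1/16*(-1))) = -7/2 + ((13818 - 132) + (35/16 + 1/16)) = -7/2 + (13686 + 9/4) = -7/2 + 54753/4 = 54739/4 ≈ 13685.)
(Q(-122) - 45888)/(C - 31395) = (-122 - 45888)/(54739/4 - 31395) = -46010/(-70841/4) = -46010*(-4/70841) = 184040/70841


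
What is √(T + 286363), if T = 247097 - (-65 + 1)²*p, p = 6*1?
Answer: 2*√127221 ≈ 713.36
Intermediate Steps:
p = 6
T = 222521 (T = 247097 - (-65 + 1)²*6 = 247097 - (-64)²*6 = 247097 - 4096*6 = 247097 - 1*24576 = 247097 - 24576 = 222521)
√(T + 286363) = √(222521 + 286363) = √508884 = 2*√127221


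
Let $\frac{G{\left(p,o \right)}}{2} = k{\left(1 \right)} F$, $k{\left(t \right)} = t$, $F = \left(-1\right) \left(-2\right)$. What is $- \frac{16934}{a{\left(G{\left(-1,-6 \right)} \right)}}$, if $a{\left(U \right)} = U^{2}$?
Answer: $- \frac{8467}{8} \approx -1058.4$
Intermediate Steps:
$F = 2$
$G{\left(p,o \right)} = 4$ ($G{\left(p,o \right)} = 2 \cdot 1 \cdot 2 = 2 \cdot 2 = 4$)
$- \frac{16934}{a{\left(G{\left(-1,-6 \right)} \right)}} = - \frac{16934}{4^{2}} = - \frac{16934}{16} = \left(-1\right) \frac{8467}{8} = - \frac{8467}{8}$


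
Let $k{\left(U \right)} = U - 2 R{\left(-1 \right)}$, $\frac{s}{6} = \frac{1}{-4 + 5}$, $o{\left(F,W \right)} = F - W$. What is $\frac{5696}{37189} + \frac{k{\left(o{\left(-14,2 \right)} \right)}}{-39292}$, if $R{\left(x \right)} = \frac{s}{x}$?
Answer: $\frac{55988997}{365307547} \approx 0.15327$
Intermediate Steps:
$s = 6$ ($s = \frac{6}{-4 + 5} = \frac{6}{1} = 6 \cdot 1 = 6$)
$R{\left(x \right)} = \frac{6}{x}$
$k{\left(U \right)} = 12 + U$ ($k{\left(U \right)} = U - 2 \frac{6}{-1} = U - 2 \cdot 6 \left(-1\right) = U - -12 = U + 12 = 12 + U$)
$\frac{5696}{37189} + \frac{k{\left(o{\left(-14,2 \right)} \right)}}{-39292} = \frac{5696}{37189} + \frac{12 - 16}{-39292} = 5696 \cdot \frac{1}{37189} + \left(12 - 16\right) \left(- \frac{1}{39292}\right) = \frac{5696}{37189} + \left(12 - 16\right) \left(- \frac{1}{39292}\right) = \frac{5696}{37189} - - \frac{1}{9823} = \frac{5696}{37189} + \frac{1}{9823} = \frac{55988997}{365307547}$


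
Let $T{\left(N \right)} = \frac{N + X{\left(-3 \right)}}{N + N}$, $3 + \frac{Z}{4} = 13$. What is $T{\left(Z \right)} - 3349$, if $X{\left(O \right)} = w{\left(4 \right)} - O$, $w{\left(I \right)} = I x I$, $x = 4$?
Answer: $- \frac{267813}{80} \approx -3347.7$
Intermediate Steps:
$Z = 40$ ($Z = -12 + 4 \cdot 13 = -12 + 52 = 40$)
$w{\left(I \right)} = 4 I^{2}$ ($w{\left(I \right)} = I 4 I = 4 I I = 4 I^{2}$)
$X{\left(O \right)} = 64 - O$ ($X{\left(O \right)} = 4 \cdot 4^{2} - O = 4 \cdot 16 - O = 64 - O$)
$T{\left(N \right)} = \frac{67 + N}{2 N}$ ($T{\left(N \right)} = \frac{N + \left(64 - -3\right)}{N + N} = \frac{N + \left(64 + 3\right)}{2 N} = \left(N + 67\right) \frac{1}{2 N} = \left(67 + N\right) \frac{1}{2 N} = \frac{67 + N}{2 N}$)
$T{\left(Z \right)} - 3349 = \frac{67 + 40}{2 \cdot 40} - 3349 = \frac{1}{2} \cdot \frac{1}{40} \cdot 107 - 3349 = \frac{107}{80} - 3349 = - \frac{267813}{80}$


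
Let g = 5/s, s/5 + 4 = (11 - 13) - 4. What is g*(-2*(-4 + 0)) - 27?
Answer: -139/5 ≈ -27.800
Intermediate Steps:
s = -50 (s = -20 + 5*((11 - 13) - 4) = -20 + 5*(-2 - 4) = -20 + 5*(-6) = -20 - 30 = -50)
g = -⅒ (g = 5/(-50) = 5*(-1/50) = -⅒ ≈ -0.10000)
g*(-2*(-4 + 0)) - 27 = -(-1)*(-4 + 0)/5 - 27 = -(-1)*(-4)/5 - 27 = -⅒*8 - 27 = -⅘ - 27 = -139/5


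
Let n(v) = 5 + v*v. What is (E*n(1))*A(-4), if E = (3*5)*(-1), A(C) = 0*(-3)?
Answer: 0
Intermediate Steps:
A(C) = 0
E = -15 (E = 15*(-1) = -15)
n(v) = 5 + v**2
(E*n(1))*A(-4) = -15*(5 + 1**2)*0 = -15*(5 + 1)*0 = -15*6*0 = -90*0 = 0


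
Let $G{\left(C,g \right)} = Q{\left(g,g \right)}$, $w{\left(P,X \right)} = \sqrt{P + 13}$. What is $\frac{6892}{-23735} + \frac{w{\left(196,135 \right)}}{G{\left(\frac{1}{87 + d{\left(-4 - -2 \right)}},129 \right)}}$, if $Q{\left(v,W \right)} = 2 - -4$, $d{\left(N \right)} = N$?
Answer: $- \frac{6892}{23735} + \frac{\sqrt{209}}{6} \approx 2.1191$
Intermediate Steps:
$w{\left(P,X \right)} = \sqrt{13 + P}$
$Q{\left(v,W \right)} = 6$ ($Q{\left(v,W \right)} = 2 + 4 = 6$)
$G{\left(C,g \right)} = 6$
$\frac{6892}{-23735} + \frac{w{\left(196,135 \right)}}{G{\left(\frac{1}{87 + d{\left(-4 - -2 \right)}},129 \right)}} = \frac{6892}{-23735} + \frac{\sqrt{13 + 196}}{6} = 6892 \left(- \frac{1}{23735}\right) + \sqrt{209} \cdot \frac{1}{6} = - \frac{6892}{23735} + \frac{\sqrt{209}}{6}$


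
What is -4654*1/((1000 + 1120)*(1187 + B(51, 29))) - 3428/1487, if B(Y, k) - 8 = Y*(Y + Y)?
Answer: -23248111209/10083079340 ≈ -2.3057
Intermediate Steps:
B(Y, k) = 8 + 2*Y² (B(Y, k) = 8 + Y*(Y + Y) = 8 + Y*(2*Y) = 8 + 2*Y²)
-4654*1/((1000 + 1120)*(1187 + B(51, 29))) - 3428/1487 = -4654*1/((1000 + 1120)*(1187 + (8 + 2*51²))) - 3428/1487 = -4654*1/(2120*(1187 + (8 + 2*2601))) - 3428*1/1487 = -4654*1/(2120*(1187 + (8 + 5202))) - 3428/1487 = -4654*1/(2120*(1187 + 5210)) - 3428/1487 = -4654/(6397*2120) - 3428/1487 = -4654/13561640 - 3428/1487 = -4654*1/13561640 - 3428/1487 = -2327/6780820 - 3428/1487 = -23248111209/10083079340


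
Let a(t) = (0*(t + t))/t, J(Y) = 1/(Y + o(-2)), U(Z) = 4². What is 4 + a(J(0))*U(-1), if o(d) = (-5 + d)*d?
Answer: 4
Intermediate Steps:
o(d) = d*(-5 + d)
U(Z) = 16
J(Y) = 1/(14 + Y) (J(Y) = 1/(Y - 2*(-5 - 2)) = 1/(Y - 2*(-7)) = 1/(Y + 14) = 1/(14 + Y))
a(t) = 0 (a(t) = (0*(2*t))/t = 0/t = 0)
4 + a(J(0))*U(-1) = 4 + 0*16 = 4 + 0 = 4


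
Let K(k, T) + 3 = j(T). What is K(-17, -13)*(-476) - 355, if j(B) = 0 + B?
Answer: 7261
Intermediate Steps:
j(B) = B
K(k, T) = -3 + T
K(-17, -13)*(-476) - 355 = (-3 - 13)*(-476) - 355 = -16*(-476) - 355 = 7616 - 355 = 7261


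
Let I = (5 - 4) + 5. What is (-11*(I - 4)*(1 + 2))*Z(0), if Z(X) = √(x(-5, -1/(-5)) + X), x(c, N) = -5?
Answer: -66*I*√5 ≈ -147.58*I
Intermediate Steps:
I = 6 (I = 1 + 5 = 6)
Z(X) = √(-5 + X)
(-11*(I - 4)*(1 + 2))*Z(0) = (-11*(6 - 4)*(1 + 2))*√(-5 + 0) = (-22*3)*√(-5) = (-11*6)*(I*√5) = -66*I*√5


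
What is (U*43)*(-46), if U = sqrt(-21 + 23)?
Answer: -1978*sqrt(2) ≈ -2797.3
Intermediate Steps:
U = sqrt(2) ≈ 1.4142
(U*43)*(-46) = (sqrt(2)*43)*(-46) = (43*sqrt(2))*(-46) = -1978*sqrt(2)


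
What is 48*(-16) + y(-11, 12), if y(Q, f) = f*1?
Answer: -756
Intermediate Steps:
y(Q, f) = f
48*(-16) + y(-11, 12) = 48*(-16) + 12 = -768 + 12 = -756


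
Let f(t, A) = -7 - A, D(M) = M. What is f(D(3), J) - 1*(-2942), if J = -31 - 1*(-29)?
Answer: 2937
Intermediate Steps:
J = -2 (J = -31 + 29 = -2)
f(D(3), J) - 1*(-2942) = (-7 - 1*(-2)) - 1*(-2942) = (-7 + 2) + 2942 = -5 + 2942 = 2937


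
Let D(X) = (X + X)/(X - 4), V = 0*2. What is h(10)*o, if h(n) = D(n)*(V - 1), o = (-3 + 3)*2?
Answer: 0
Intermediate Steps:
V = 0
D(X) = 2*X/(-4 + X) (D(X) = (2*X)/(-4 + X) = 2*X/(-4 + X))
o = 0 (o = 0*2 = 0)
h(n) = -2*n/(-4 + n) (h(n) = (2*n/(-4 + n))*(0 - 1) = (2*n/(-4 + n))*(-1) = -2*n/(-4 + n))
h(10)*o = -2*10/(-4 + 10)*0 = -2*10/6*0 = -2*10*⅙*0 = -10/3*0 = 0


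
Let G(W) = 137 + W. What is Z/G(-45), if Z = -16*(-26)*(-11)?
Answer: -1144/23 ≈ -49.739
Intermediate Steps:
Z = -4576 (Z = 416*(-11) = -4576)
Z/G(-45) = -4576/(137 - 45) = -4576/92 = -4576*1/92 = -1144/23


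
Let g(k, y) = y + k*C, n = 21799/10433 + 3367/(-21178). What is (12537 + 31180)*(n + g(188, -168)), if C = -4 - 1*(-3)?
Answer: -3420055011757661/220950074 ≈ -1.5479e+7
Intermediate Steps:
C = -1 (C = -4 + 3 = -1)
n = 426531311/220950074 (n = 21799*(1/10433) + 3367*(-1/21178) = 21799/10433 - 3367/21178 = 426531311/220950074 ≈ 1.9304)
g(k, y) = y - k (g(k, y) = y + k*(-1) = y - k)
(12537 + 31180)*(n + g(188, -168)) = (12537 + 31180)*(426531311/220950074 + (-168 - 1*188)) = 43717*(426531311/220950074 + (-168 - 188)) = 43717*(426531311/220950074 - 356) = 43717*(-78231695033/220950074) = -3420055011757661/220950074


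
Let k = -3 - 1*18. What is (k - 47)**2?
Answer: 4624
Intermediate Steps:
k = -21 (k = -3 - 18 = -21)
(k - 47)**2 = (-21 - 47)**2 = (-68)**2 = 4624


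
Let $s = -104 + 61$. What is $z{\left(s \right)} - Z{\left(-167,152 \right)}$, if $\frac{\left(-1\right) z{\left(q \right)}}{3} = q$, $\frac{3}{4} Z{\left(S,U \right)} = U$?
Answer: $- \frac{221}{3} \approx -73.667$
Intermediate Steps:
$Z{\left(S,U \right)} = \frac{4 U}{3}$
$s = -43$
$z{\left(q \right)} = - 3 q$
$z{\left(s \right)} - Z{\left(-167,152 \right)} = \left(-3\right) \left(-43\right) - \frac{4}{3} \cdot 152 = 129 - \frac{608}{3} = - \frac{221}{3}$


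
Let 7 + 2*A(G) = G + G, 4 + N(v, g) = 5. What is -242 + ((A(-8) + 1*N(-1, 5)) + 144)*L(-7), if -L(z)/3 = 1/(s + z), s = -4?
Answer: -4523/22 ≈ -205.59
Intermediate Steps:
N(v, g) = 1 (N(v, g) = -4 + 5 = 1)
A(G) = -7/2 + G (A(G) = -7/2 + (G + G)/2 = -7/2 + (2*G)/2 = -7/2 + G)
L(z) = -3/(-4 + z)
-242 + ((A(-8) + 1*N(-1, 5)) + 144)*L(-7) = -242 + (((-7/2 - 8) + 1*1) + 144)*(-3/(-4 - 7)) = -242 + ((-23/2 + 1) + 144)*(-3/(-11)) = -242 + (-21/2 + 144)*(-3*(-1/11)) = -242 + (267/2)*(3/11) = -242 + 801/22 = -4523/22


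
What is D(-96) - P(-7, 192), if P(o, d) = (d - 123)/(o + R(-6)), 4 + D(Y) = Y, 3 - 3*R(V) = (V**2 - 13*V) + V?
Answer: -1377/14 ≈ -98.357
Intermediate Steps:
R(V) = 1 + 4*V - V**2/3 (R(V) = 1 - ((V**2 - 13*V) + V)/3 = 1 - (V**2 - 12*V)/3 = 1 + (4*V - V**2/3) = 1 + 4*V - V**2/3)
D(Y) = -4 + Y
P(o, d) = (-123 + d)/(-35 + o) (P(o, d) = (d - 123)/(o + (1 + 4*(-6) - 1/3*(-6)**2)) = (-123 + d)/(o + (1 - 24 - 1/3*36)) = (-123 + d)/(o + (1 - 24 - 12)) = (-123 + d)/(o - 35) = (-123 + d)/(-35 + o))
D(-96) - P(-7, 192) = (-4 - 96) - (-123 + 192)/(-35 - 7) = -100 - 69/(-42) = -100 - (-1)*69/42 = -100 - 1*(-23/14) = -100 + 23/14 = -1377/14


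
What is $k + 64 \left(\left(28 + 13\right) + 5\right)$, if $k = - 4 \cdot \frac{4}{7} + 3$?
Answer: $\frac{20613}{7} \approx 2944.7$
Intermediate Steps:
$k = \frac{5}{7}$ ($k = - 4 \cdot 4 \cdot \frac{1}{7} + 3 = \left(-4\right) \frac{4}{7} + 3 = - \frac{16}{7} + 3 = \frac{5}{7} \approx 0.71429$)
$k + 64 \left(\left(28 + 13\right) + 5\right) = \frac{5}{7} + 64 \left(\left(28 + 13\right) + 5\right) = \frac{5}{7} + 64 \left(41 + 5\right) = \frac{5}{7} + 64 \cdot 46 = \frac{5}{7} + 2944 = \frac{20613}{7}$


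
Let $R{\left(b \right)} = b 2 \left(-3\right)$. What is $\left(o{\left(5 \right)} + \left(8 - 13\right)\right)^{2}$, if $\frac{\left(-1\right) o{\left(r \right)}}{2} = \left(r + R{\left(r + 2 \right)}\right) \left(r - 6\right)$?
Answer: $6241$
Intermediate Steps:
$R{\left(b \right)} = - 6 b$ ($R{\left(b \right)} = 2 b \left(-3\right) = - 6 b$)
$o{\left(r \right)} = - 2 \left(-12 - 5 r\right) \left(-6 + r\right)$ ($o{\left(r \right)} = - 2 \left(r - 6 \left(r + 2\right)\right) \left(r - 6\right) = - 2 \left(r - 6 \left(2 + r\right)\right) \left(-6 + r\right) = - 2 \left(r - \left(12 + 6 r\right)\right) \left(-6 + r\right) = - 2 \left(-12 - 5 r\right) \left(-6 + r\right)$)
$\left(o{\left(5 \right)} + \left(8 - 13\right)\right)^{2} = \left(\left(-144 - 180 + 10 \cdot 5^{2}\right) + \left(8 - 13\right)\right)^{2} = \left(\left(-144 - 180 + 10 \cdot 25\right) + \left(8 - 13\right)\right)^{2} = \left(\left(-144 - 180 + 250\right) - 5\right)^{2} = \left(-74 - 5\right)^{2} = \left(-79\right)^{2} = 6241$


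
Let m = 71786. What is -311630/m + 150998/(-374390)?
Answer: -2897970412/610817285 ≈ -4.7444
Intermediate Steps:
-311630/m + 150998/(-374390) = -311630/71786 + 150998/(-374390) = -311630*1/71786 + 150998*(-1/374390) = -14165/3263 - 75499/187195 = -2897970412/610817285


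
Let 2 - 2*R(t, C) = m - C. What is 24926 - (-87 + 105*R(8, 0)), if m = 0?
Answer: 24908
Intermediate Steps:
R(t, C) = 1 + C/2 (R(t, C) = 1 - (0 - C)/2 = 1 - (-1)*C/2 = 1 + C/2)
24926 - (-87 + 105*R(8, 0)) = 24926 - (-87 + 105*(1 + (1/2)*0)) = 24926 - (-87 + 105*(1 + 0)) = 24926 - (-87 + 105*1) = 24926 - (-87 + 105) = 24926 - 1*18 = 24926 - 18 = 24908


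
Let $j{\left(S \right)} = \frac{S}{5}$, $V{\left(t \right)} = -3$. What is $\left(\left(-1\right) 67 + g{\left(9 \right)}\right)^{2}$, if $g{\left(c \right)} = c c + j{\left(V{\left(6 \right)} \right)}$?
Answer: $\frac{4489}{25} \approx 179.56$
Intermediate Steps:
$j{\left(S \right)} = \frac{S}{5}$ ($j{\left(S \right)} = S \frac{1}{5} = \frac{S}{5}$)
$g{\left(c \right)} = - \frac{3}{5} + c^{2}$ ($g{\left(c \right)} = c c + \frac{1}{5} \left(-3\right) = c^{2} - \frac{3}{5} = - \frac{3}{5} + c^{2}$)
$\left(\left(-1\right) 67 + g{\left(9 \right)}\right)^{2} = \left(\left(-1\right) 67 - \left(\frac{3}{5} - 9^{2}\right)\right)^{2} = \left(-67 + \left(- \frac{3}{5} + 81\right)\right)^{2} = \left(-67 + \frac{402}{5}\right)^{2} = \left(\frac{67}{5}\right)^{2} = \frac{4489}{25}$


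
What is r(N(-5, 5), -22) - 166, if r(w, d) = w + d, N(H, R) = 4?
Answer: -184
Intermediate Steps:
r(w, d) = d + w
r(N(-5, 5), -22) - 166 = (-22 + 4) - 166 = -18 - 166 = -184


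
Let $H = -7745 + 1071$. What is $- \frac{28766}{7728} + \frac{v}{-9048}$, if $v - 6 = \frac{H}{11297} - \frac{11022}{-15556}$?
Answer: $- \frac{158847185582719}{42666624016016} \approx -3.723$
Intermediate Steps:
$H = -6674$
$v = \frac{537555791}{87868066}$ ($v = 6 - \left(- \frac{5511}{7778} + \frac{6674}{11297}\right) = 6 - - \frac{10347395}{87868066} = 6 + \left(- \frac{6674}{11297} + \frac{5511}{7778}\right) = 6 + \frac{10347395}{87868066} = \frac{537555791}{87868066} \approx 6.1178$)
$- \frac{28766}{7728} + \frac{v}{-9048} = - \frac{28766}{7728} + \frac{537555791}{87868066 \left(-9048\right)} = \left(-28766\right) \frac{1}{7728} + \frac{537555791}{87868066} \left(- \frac{1}{9048}\right) = - \frac{14383}{3864} - \frac{537555791}{795030261168} = - \frac{158847185582719}{42666624016016}$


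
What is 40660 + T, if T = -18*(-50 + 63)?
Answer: 40426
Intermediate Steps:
T = -234 (T = -18*13 = -234)
40660 + T = 40660 - 234 = 40426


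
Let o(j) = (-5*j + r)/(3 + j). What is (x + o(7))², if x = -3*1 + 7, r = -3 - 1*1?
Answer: 1/100 ≈ 0.010000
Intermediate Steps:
r = -4 (r = -3 - 1 = -4)
o(j) = (-4 - 5*j)/(3 + j) (o(j) = (-5*j - 4)/(3 + j) = (-4 - 5*j)/(3 + j))
x = 4 (x = -3 + 7 = 4)
(x + o(7))² = (4 + (-4 - 5*7)/(3 + 7))² = (4 + (-4 - 35)/10)² = (4 + (⅒)*(-39))² = (4 - 39/10)² = (⅒)² = 1/100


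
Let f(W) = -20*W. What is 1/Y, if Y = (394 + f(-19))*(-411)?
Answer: -1/318114 ≈ -3.1435e-6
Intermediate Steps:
Y = -318114 (Y = (394 - 20*(-19))*(-411) = (394 + 380)*(-411) = 774*(-411) = -318114)
1/Y = 1/(-318114) = -1/318114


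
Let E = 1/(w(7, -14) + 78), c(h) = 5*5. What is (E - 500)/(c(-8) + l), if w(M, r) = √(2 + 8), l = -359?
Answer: 1518461/1014358 + √10/2028716 ≈ 1.4970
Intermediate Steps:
c(h) = 25
w(M, r) = √10
E = 1/(78 + √10) (E = 1/(√10 + 78) = 1/(78 + √10) ≈ 0.012321)
(E - 500)/(c(-8) + l) = ((39/3037 - √10/6074) - 500)/(25 - 359) = (-1518461/3037 - √10/6074)/(-334) = -(-1518461/3037 - √10/6074)/334 = 1518461/1014358 + √10/2028716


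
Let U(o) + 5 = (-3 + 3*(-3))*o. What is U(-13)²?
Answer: 22801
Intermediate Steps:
U(o) = -5 - 12*o (U(o) = -5 + (-3 + 3*(-3))*o = -5 + (-3 - 9)*o = -5 - 12*o)
U(-13)² = (-5 - 12*(-13))² = (-5 + 156)² = 151² = 22801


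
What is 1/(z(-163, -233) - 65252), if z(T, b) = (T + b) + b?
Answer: -1/65881 ≈ -1.5179e-5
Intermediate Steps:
z(T, b) = T + 2*b
1/(z(-163, -233) - 65252) = 1/((-163 + 2*(-233)) - 65252) = 1/((-163 - 466) - 65252) = 1/(-629 - 65252) = 1/(-65881) = -1/65881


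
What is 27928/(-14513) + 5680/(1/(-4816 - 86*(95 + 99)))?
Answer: -1772327587928/14513 ≈ -1.2212e+8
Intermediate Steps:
27928/(-14513) + 5680/(1/(-4816 - 86*(95 + 99))) = 27928*(-1/14513) + 5680/(1/(-4816 - 86*194)) = -27928/14513 + 5680/(1/(-4816 - 16684)) = -27928/14513 + 5680/(1/(-21500)) = -27928/14513 + 5680/(-1/21500) = -27928/14513 + 5680*(-21500) = -27928/14513 - 122120000 = -1772327587928/14513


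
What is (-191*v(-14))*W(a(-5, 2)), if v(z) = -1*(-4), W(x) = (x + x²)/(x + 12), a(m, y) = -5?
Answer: -15280/7 ≈ -2182.9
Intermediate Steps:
W(x) = (x + x²)/(12 + x)
v(z) = 4
(-191*v(-14))*W(a(-5, 2)) = (-191*4)*(-5*(1 - 5)/(12 - 5)) = -(-3820)*(-4)/7 = -764*20/7 = -15280/7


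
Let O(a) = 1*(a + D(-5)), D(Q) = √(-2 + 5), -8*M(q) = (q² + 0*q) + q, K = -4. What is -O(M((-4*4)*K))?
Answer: 520 - √3 ≈ 518.27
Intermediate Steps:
M(q) = -q/8 - q²/8 (M(q) = -((q² + 0*q) + q)/8 = -((q² + 0) + q)/8 = -(q² + q)/8 = -(q + q²)/8 = -q/8 - q²/8)
D(Q) = √3
O(a) = a + √3 (O(a) = 1*(a + √3) = a + √3)
-O(M((-4*4)*K)) = -(--4*4*(-4)*(1 - 4*4*(-4))/8 + √3) = -(-(-16*(-4))*(1 - 16*(-4))/8 + √3) = -(-⅛*64*(1 + 64) + √3) = -(-⅛*64*65 + √3) = -(-520 + √3) = 520 - √3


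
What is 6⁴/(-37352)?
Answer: -162/4669 ≈ -0.034697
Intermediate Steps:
6⁴/(-37352) = 1296*(-1/37352) = -162/4669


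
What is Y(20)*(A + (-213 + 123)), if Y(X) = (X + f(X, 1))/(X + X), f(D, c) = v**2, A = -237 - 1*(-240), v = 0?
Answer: -87/2 ≈ -43.500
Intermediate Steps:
A = 3 (A = -237 + 240 = 3)
f(D, c) = 0 (f(D, c) = 0**2 = 0)
Y(X) = 1/2 (Y(X) = (X + 0)/(X + X) = X/((2*X)) = X*(1/(2*X)) = 1/2)
Y(20)*(A + (-213 + 123)) = (3 + (-213 + 123))/2 = (3 - 90)/2 = (1/2)*(-87) = -87/2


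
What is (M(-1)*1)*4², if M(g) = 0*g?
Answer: 0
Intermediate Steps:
M(g) = 0
(M(-1)*1)*4² = (0*1)*4² = 0*16 = 0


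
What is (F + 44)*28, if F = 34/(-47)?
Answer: 56952/47 ≈ 1211.7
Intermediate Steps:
F = -34/47 (F = 34*(-1/47) = -34/47 ≈ -0.72340)
(F + 44)*28 = (-34/47 + 44)*28 = (2034/47)*28 = 56952/47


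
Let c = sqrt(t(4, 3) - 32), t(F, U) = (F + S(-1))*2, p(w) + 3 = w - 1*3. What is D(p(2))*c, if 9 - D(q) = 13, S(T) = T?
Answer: -4*I*sqrt(26) ≈ -20.396*I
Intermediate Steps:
p(w) = -6 + w (p(w) = -3 + (w - 1*3) = -3 + (w - 3) = -3 + (-3 + w) = -6 + w)
D(q) = -4 (D(q) = 9 - 1*13 = 9 - 13 = -4)
t(F, U) = -2 + 2*F (t(F, U) = (F - 1)*2 = (-1 + F)*2 = -2 + 2*F)
c = I*sqrt(26) (c = sqrt((-2 + 2*4) - 32) = sqrt((-2 + 8) - 32) = sqrt(6 - 32) = sqrt(-26) = I*sqrt(26) ≈ 5.099*I)
D(p(2))*c = -4*I*sqrt(26)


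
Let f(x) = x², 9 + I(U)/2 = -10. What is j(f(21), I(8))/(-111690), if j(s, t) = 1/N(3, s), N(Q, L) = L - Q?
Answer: -1/48920220 ≈ -2.0441e-8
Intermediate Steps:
I(U) = -38 (I(U) = -18 + 2*(-10) = -18 - 20 = -38)
j(s, t) = 1/(-3 + s) (j(s, t) = 1/(s - 1*3) = 1/(s - 3) = 1/(-3 + s))
j(f(21), I(8))/(-111690) = 1/(-3 + 21²*(-111690)) = -1/111690/(-3 + 441) = -1/111690/438 = (1/438)*(-1/111690) = -1/48920220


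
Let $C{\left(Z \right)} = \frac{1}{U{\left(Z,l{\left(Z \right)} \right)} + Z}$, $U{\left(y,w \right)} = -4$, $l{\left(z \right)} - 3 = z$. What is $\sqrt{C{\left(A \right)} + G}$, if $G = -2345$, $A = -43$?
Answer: $\frac{2 i \sqrt{1295038}}{47} \approx 48.425 i$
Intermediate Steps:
$l{\left(z \right)} = 3 + z$
$C{\left(Z \right)} = \frac{1}{-4 + Z}$
$\sqrt{C{\left(A \right)} + G} = \sqrt{\frac{1}{-4 - 43} - 2345} = \sqrt{\frac{1}{-47} - 2345} = \sqrt{- \frac{1}{47} - 2345} = \sqrt{- \frac{110216}{47}} = \frac{2 i \sqrt{1295038}}{47}$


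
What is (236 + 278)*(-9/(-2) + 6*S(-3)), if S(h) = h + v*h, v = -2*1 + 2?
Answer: -6939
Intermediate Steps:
v = 0 (v = -2 + 2 = 0)
S(h) = h (S(h) = h + 0*h = h + 0 = h)
(236 + 278)*(-9/(-2) + 6*S(-3)) = (236 + 278)*(-9/(-2) + 6*(-3)) = 514*(-9*(-½) - 18) = 514*(9/2 - 18) = 514*(-27/2) = -6939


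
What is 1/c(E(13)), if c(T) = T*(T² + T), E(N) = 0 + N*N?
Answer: 1/4855370 ≈ 2.0596e-7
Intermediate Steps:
E(N) = N² (E(N) = 0 + N² = N²)
c(T) = T*(T + T²)
1/c(E(13)) = 1/((13²)²*(1 + 13²)) = 1/(169²*(1 + 169)) = 1/(28561*170) = 1/4855370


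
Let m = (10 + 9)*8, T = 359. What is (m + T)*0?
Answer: 0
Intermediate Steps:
m = 152 (m = 19*8 = 152)
(m + T)*0 = (152 + 359)*0 = 511*0 = 0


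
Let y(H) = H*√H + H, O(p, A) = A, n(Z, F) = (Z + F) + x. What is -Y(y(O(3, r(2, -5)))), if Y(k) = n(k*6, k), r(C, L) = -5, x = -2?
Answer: 37 + 35*I*√5 ≈ 37.0 + 78.262*I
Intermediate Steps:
n(Z, F) = -2 + F + Z (n(Z, F) = (Z + F) - 2 = (F + Z) - 2 = -2 + F + Z)
y(H) = H + H^(3/2) (y(H) = H^(3/2) + H = H + H^(3/2))
Y(k) = -2 + 7*k (Y(k) = -2 + k + k*6 = -2 + k + 6*k = -2 + 7*k)
-Y(y(O(3, r(2, -5)))) = -(-2 + 7*(-5 + (-5)^(3/2))) = -(-2 + 7*(-5 - 5*I*√5)) = -(-2 + (-35 - 35*I*√5)) = -(-37 - 35*I*√5) = 37 + 35*I*√5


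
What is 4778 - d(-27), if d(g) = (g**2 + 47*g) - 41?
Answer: 5359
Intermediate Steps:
d(g) = -41 + g**2 + 47*g
4778 - d(-27) = 4778 - (-41 + (-27)**2 + 47*(-27)) = 4778 - (-41 + 729 - 1269) = 4778 - 1*(-581) = 4778 + 581 = 5359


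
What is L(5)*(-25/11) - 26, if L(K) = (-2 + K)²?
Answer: -511/11 ≈ -46.455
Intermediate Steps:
L(5)*(-25/11) - 26 = (-2 + 5)²*(-25/11) - 26 = 3²*(-25*1/11) - 26 = 9*(-25/11) - 26 = -225/11 - 26 = -511/11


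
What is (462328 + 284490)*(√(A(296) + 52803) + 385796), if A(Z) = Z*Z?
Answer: 288119397128 + 746818*√140419 ≈ 2.8840e+11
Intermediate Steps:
A(Z) = Z²
(462328 + 284490)*(√(A(296) + 52803) + 385796) = (462328 + 284490)*(√(296² + 52803) + 385796) = 746818*(√(87616 + 52803) + 385796) = 746818*(√140419 + 385796) = 746818*(385796 + √140419) = 288119397128 + 746818*√140419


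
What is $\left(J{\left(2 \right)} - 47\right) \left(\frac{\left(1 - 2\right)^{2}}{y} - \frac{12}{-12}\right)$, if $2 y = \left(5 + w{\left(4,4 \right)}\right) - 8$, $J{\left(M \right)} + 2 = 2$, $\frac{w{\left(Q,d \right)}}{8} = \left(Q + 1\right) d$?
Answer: $- \frac{7473}{157} \approx -47.599$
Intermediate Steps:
$w{\left(Q,d \right)} = 8 d \left(1 + Q\right)$ ($w{\left(Q,d \right)} = 8 \left(Q + 1\right) d = 8 \left(1 + Q\right) d = 8 d \left(1 + Q\right)$)
$J{\left(M \right)} = 0$ ($J{\left(M \right)} = -2 + 2 = 0$)
$y = \frac{157}{2}$ ($y = \frac{\left(5 + 8 \cdot 4 \left(1 + 4\right)\right) - 8}{2} = \frac{\left(5 + 8 \cdot 4 \cdot 5\right) - 8}{2} = \frac{\left(5 + 160\right) - 8}{2} = \frac{165 - 8}{2} = \frac{1}{2} \cdot 157 = \frac{157}{2} \approx 78.5$)
$\left(J{\left(2 \right)} - 47\right) \left(\frac{\left(1 - 2\right)^{2}}{y} - \frac{12}{-12}\right) = \left(0 - 47\right) \left(\frac{\left(1 - 2\right)^{2}}{\frac{157}{2}} - \frac{12}{-12}\right) = - 47 \left(\left(-1\right)^{2} \cdot \frac{2}{157} - -1\right) = - 47 \left(1 \cdot \frac{2}{157} + 1\right) = - 47 \left(\frac{2}{157} + 1\right) = \left(-47\right) \frac{159}{157} = - \frac{7473}{157}$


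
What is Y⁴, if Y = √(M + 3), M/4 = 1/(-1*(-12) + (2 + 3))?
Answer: 3025/289 ≈ 10.467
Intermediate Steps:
M = 4/17 (M = 4/(-1*(-12) + (2 + 3)) = 4/(12 + 5) = 4/17 ≈ 0.23529)
Y = √935/17 (Y = √(4/17 + 3) = √(55/17) = √935/17 ≈ 1.7987)
Y⁴ = (√935/17)⁴ = 3025/289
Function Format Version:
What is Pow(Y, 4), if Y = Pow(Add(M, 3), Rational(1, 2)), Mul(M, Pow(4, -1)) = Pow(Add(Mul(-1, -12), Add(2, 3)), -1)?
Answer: Rational(3025, 289) ≈ 10.467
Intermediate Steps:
M = Rational(4, 17) (M = Mul(4, Pow(Add(Mul(-1, -12), Add(2, 3)), -1)) = Mul(4, Pow(Add(12, 5), -1)) = Mul(4, Pow(17, -1)) = Mul(4, Rational(1, 17)) = Rational(4, 17) ≈ 0.23529)
Y = Mul(Rational(1, 17), Pow(935, Rational(1, 2))) (Y = Pow(Add(Rational(4, 17), 3), Rational(1, 2)) = Pow(Rational(55, 17), Rational(1, 2)) = Mul(Rational(1, 17), Pow(935, Rational(1, 2))) ≈ 1.7987)
Pow(Y, 4) = Pow(Mul(Rational(1, 17), Pow(935, Rational(1, 2))), 4) = Rational(3025, 289)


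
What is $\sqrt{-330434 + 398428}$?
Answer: $\sqrt{67994} \approx 260.76$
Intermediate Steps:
$\sqrt{-330434 + 398428} = \sqrt{67994}$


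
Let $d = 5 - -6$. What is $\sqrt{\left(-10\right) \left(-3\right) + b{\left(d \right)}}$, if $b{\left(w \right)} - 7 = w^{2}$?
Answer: $\sqrt{158} \approx 12.57$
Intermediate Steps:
$d = 11$ ($d = 5 + 6 = 11$)
$b{\left(w \right)} = 7 + w^{2}$
$\sqrt{\left(-10\right) \left(-3\right) + b{\left(d \right)}} = \sqrt{\left(-10\right) \left(-3\right) + \left(7 + 11^{2}\right)} = \sqrt{30 + \left(7 + 121\right)} = \sqrt{30 + 128} = \sqrt{158}$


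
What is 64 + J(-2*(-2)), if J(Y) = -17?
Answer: 47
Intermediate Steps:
64 + J(-2*(-2)) = 64 - 17 = 47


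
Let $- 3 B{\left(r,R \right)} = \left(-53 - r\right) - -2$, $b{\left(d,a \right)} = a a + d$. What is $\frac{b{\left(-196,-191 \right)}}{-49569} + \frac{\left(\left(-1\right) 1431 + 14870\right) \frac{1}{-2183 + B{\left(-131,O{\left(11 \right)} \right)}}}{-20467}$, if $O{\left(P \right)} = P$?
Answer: $- \frac{40008096434}{54677324429} \approx -0.73171$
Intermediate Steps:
$b{\left(d,a \right)} = d + a^{2}$ ($b{\left(d,a \right)} = a^{2} + d = d + a^{2}$)
$B{\left(r,R \right)} = 17 + \frac{r}{3}$ ($B{\left(r,R \right)} = - \frac{\left(-53 - r\right) - -2}{3} = - \frac{\left(-53 - r\right) + 2}{3} = - \frac{-51 - r}{3} = 17 + \frac{r}{3}$)
$\frac{b{\left(-196,-191 \right)}}{-49569} + \frac{\left(\left(-1\right) 1431 + 14870\right) \frac{1}{-2183 + B{\left(-131,O{\left(11 \right)} \right)}}}{-20467} = \frac{-196 + \left(-191\right)^{2}}{-49569} + \frac{\left(\left(-1\right) 1431 + 14870\right) \frac{1}{-2183 + \left(17 + \frac{1}{3} \left(-131\right)\right)}}{-20467} = \left(-196 + 36481\right) \left(- \frac{1}{49569}\right) + \frac{-1431 + 14870}{-2183 + \left(17 - \frac{131}{3}\right)} \left(- \frac{1}{20467}\right) = 36285 \left(- \frac{1}{49569}\right) + \frac{13439}{-2183 - \frac{80}{3}} \left(- \frac{1}{20467}\right) = - \frac{295}{403} + \frac{13439}{- \frac{6629}{3}} \left(- \frac{1}{20467}\right) = - \frac{295}{403} + 13439 \left(- \frac{3}{6629}\right) \left(- \frac{1}{20467}\right) = - \frac{295}{403} - - \frac{40317}{135675743} = - \frac{295}{403} + \frac{40317}{135675743} = - \frac{40008096434}{54677324429}$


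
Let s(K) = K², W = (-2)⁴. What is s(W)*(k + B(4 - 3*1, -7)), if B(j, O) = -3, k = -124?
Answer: -32512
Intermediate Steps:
W = 16
s(W)*(k + B(4 - 3*1, -7)) = 16²*(-124 - 3) = 256*(-127) = -32512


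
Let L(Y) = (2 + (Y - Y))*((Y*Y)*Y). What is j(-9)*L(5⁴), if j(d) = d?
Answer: -4394531250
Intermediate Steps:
L(Y) = 2*Y³ (L(Y) = (2 + 0)*(Y²*Y) = 2*Y³)
j(-9)*L(5⁴) = -18*(5⁴)³ = -18*625³ = -18*244140625 = -9*488281250 = -4394531250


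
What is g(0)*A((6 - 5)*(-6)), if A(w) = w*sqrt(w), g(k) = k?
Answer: 0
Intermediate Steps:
A(w) = w**(3/2)
g(0)*A((6 - 5)*(-6)) = 0*((6 - 5)*(-6))**(3/2) = 0*(1*(-6))**(3/2) = 0*(-6)**(3/2) = 0*(-6*I*sqrt(6)) = 0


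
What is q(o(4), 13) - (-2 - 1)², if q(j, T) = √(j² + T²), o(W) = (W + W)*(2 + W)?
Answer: -9 + √2473 ≈ 40.729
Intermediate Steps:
o(W) = 2*W*(2 + W) (o(W) = (2*W)*(2 + W) = 2*W*(2 + W))
q(j, T) = √(T² + j²)
q(o(4), 13) - (-2 - 1)² = √(13² + (2*4*(2 + 4))²) - (-2 - 1)² = √(169 + (2*4*6)²) - 1*(-3)² = √(169 + 48²) - 1*9 = √(169 + 2304) - 9 = √2473 - 9 = -9 + √2473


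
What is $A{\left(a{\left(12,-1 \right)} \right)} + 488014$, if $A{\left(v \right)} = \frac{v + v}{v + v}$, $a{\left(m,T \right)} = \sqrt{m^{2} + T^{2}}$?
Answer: $488015$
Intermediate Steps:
$a{\left(m,T \right)} = \sqrt{T^{2} + m^{2}}$
$A{\left(v \right)} = 1$ ($A{\left(v \right)} = \frac{2 v}{2 v} = 2 v \frac{1}{2 v} = 1$)
$A{\left(a{\left(12,-1 \right)} \right)} + 488014 = 1 + 488014 = 488015$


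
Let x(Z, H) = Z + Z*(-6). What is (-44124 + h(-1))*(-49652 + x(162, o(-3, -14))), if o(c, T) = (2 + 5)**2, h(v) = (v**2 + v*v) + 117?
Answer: 2220580310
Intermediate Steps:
h(v) = 117 + 2*v**2 (h(v) = (v**2 + v**2) + 117 = 2*v**2 + 117 = 117 + 2*v**2)
o(c, T) = 49 (o(c, T) = 7**2 = 49)
x(Z, H) = -5*Z (x(Z, H) = Z - 6*Z = -5*Z)
(-44124 + h(-1))*(-49652 + x(162, o(-3, -14))) = (-44124 + (117 + 2*(-1)**2))*(-49652 - 5*162) = (-44124 + (117 + 2*1))*(-49652 - 810) = (-44124 + (117 + 2))*(-50462) = (-44124 + 119)*(-50462) = -44005*(-50462) = 2220580310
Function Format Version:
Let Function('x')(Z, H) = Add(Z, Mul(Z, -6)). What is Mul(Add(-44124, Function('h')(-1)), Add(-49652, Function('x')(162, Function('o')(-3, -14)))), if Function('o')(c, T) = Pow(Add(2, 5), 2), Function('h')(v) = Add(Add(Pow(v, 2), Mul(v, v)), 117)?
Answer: 2220580310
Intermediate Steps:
Function('h')(v) = Add(117, Mul(2, Pow(v, 2))) (Function('h')(v) = Add(Add(Pow(v, 2), Pow(v, 2)), 117) = Add(Mul(2, Pow(v, 2)), 117) = Add(117, Mul(2, Pow(v, 2))))
Function('o')(c, T) = 49 (Function('o')(c, T) = Pow(7, 2) = 49)
Function('x')(Z, H) = Mul(-5, Z) (Function('x')(Z, H) = Add(Z, Mul(-6, Z)) = Mul(-5, Z))
Mul(Add(-44124, Function('h')(-1)), Add(-49652, Function('x')(162, Function('o')(-3, -14)))) = Mul(Add(-44124, Add(117, Mul(2, Pow(-1, 2)))), Add(-49652, Mul(-5, 162))) = Mul(Add(-44124, Add(117, Mul(2, 1))), Add(-49652, -810)) = Mul(Add(-44124, Add(117, 2)), -50462) = Mul(Add(-44124, 119), -50462) = Mul(-44005, -50462) = 2220580310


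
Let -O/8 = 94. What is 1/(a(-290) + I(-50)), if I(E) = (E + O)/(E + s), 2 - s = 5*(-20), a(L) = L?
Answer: -26/7941 ≈ -0.0032741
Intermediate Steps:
O = -752 (O = -8*94 = -752)
s = 102 (s = 2 - 5*(-20) = 2 - 1*(-100) = 2 + 100 = 102)
I(E) = (-752 + E)/(102 + E) (I(E) = (E - 752)/(E + 102) = (-752 + E)/(102 + E))
1/(a(-290) + I(-50)) = 1/(-290 + (-752 - 50)/(102 - 50)) = 1/(-290 - 802/52) = 1/(-290 + (1/52)*(-802)) = 1/(-290 - 401/26) = 1/(-7941/26) = -26/7941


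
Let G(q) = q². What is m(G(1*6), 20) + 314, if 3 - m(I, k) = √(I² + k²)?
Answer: 317 - 4*√106 ≈ 275.82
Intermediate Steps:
m(I, k) = 3 - √(I² + k²)
m(G(1*6), 20) + 314 = (3 - √(((1*6)²)² + 20²)) + 314 = (3 - √((6²)² + 400)) + 314 = (3 - √(36² + 400)) + 314 = (3 - √(1296 + 400)) + 314 = (3 - √1696) + 314 = (3 - 4*√106) + 314 = 317 - 4*√106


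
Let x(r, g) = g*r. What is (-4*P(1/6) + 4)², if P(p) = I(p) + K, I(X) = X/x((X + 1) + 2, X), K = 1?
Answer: 576/361 ≈ 1.5956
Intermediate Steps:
I(X) = 1/(3 + X) (I(X) = X/((X*((X + 1) + 2))) = X/((X*((1 + X) + 2))) = X/((X*(3 + X))) = X*(1/(X*(3 + X))) = 1/(3 + X))
P(p) = 1 + 1/(3 + p) (P(p) = 1/(3 + p) + 1 = 1 + 1/(3 + p))
(-4*P(1/6) + 4)² = (-4*(4 + 1/6)/(3 + 1/6) + 4)² = (-4*(4 + 1*(⅙))/(3 + 1*(⅙)) + 4)² = (-4*(4 + ⅙)/(3 + ⅙) + 4)² = (-4*25/(19/6*6) + 4)² = (-24*25/(19*6) + 4)² = (-4*25/19 + 4)² = (-100/19 + 4)² = (-24/19)² = 576/361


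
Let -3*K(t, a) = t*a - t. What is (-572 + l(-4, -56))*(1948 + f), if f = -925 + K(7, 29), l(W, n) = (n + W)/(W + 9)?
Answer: -1677832/3 ≈ -5.5928e+5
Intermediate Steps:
K(t, a) = t/3 - a*t/3 (K(t, a) = -(t*a - t)/3 = -(a*t - t)/3 = -(-t + a*t)/3 = t/3 - a*t/3)
l(W, n) = (W + n)/(9 + W)
f = -2971/3 (f = -925 + (⅓)*7*(1 - 1*29) = -925 + (⅓)*7*(1 - 29) = -925 + (⅓)*7*(-28) = -925 - 196/3 = -2971/3 ≈ -990.33)
(-572 + l(-4, -56))*(1948 + f) = (-572 + (-4 - 56)/(9 - 4))*(1948 - 2971/3) = (-572 - 60/5)*(2873/3) = (-572 + (⅕)*(-60))*(2873/3) = (-572 - 12)*(2873/3) = -584*2873/3 = -1677832/3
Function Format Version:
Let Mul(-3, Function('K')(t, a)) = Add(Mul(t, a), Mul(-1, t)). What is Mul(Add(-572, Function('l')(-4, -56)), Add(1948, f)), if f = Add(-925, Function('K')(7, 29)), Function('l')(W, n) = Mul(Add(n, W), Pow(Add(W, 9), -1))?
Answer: Rational(-1677832, 3) ≈ -5.5928e+5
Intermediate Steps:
Function('K')(t, a) = Add(Mul(Rational(1, 3), t), Mul(Rational(-1, 3), a, t)) (Function('K')(t, a) = Mul(Rational(-1, 3), Add(Mul(t, a), Mul(-1, t))) = Mul(Rational(-1, 3), Add(Mul(a, t), Mul(-1, t))) = Mul(Rational(-1, 3), Add(Mul(-1, t), Mul(a, t))) = Add(Mul(Rational(1, 3), t), Mul(Rational(-1, 3), a, t)))
Function('l')(W, n) = Mul(Pow(Add(9, W), -1), Add(W, n)) (Function('l')(W, n) = Mul(Add(W, n), Pow(Add(9, W), -1)) = Mul(Pow(Add(9, W), -1), Add(W, n)))
f = Rational(-2971, 3) (f = Add(-925, Mul(Rational(1, 3), 7, Add(1, Mul(-1, 29)))) = Add(-925, Mul(Rational(1, 3), 7, Add(1, -29))) = Add(-925, Mul(Rational(1, 3), 7, -28)) = Add(-925, Rational(-196, 3)) = Rational(-2971, 3) ≈ -990.33)
Mul(Add(-572, Function('l')(-4, -56)), Add(1948, f)) = Mul(Add(-572, Mul(Pow(Add(9, -4), -1), Add(-4, -56))), Add(1948, Rational(-2971, 3))) = Mul(Add(-572, Mul(Pow(5, -1), -60)), Rational(2873, 3)) = Mul(Add(-572, Mul(Rational(1, 5), -60)), Rational(2873, 3)) = Mul(Add(-572, -12), Rational(2873, 3)) = Mul(-584, Rational(2873, 3)) = Rational(-1677832, 3)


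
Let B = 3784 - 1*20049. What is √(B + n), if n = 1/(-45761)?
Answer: I*√34060034298826/45761 ≈ 127.53*I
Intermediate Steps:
B = -16265 (B = 3784 - 20049 = -16265)
n = -1/45761 ≈ -2.1853e-5
√(B + n) = √(-16265 - 1/45761) = √(-744302666/45761) = I*√34060034298826/45761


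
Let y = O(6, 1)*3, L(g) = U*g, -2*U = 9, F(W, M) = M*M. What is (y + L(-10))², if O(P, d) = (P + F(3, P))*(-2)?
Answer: 42849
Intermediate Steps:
F(W, M) = M²
U = -9/2 (U = -½*9 = -9/2 ≈ -4.5000)
L(g) = -9*g/2
O(P, d) = -2*P - 2*P² (O(P, d) = (P + P²)*(-2) = -2*P - 2*P²)
y = -252 (y = (2*6*(-1 - 1*6))*3 = (2*6*(-1 - 6))*3 = (2*6*(-7))*3 = -84*3 = -252)
(y + L(-10))² = (-252 - 9/2*(-10))² = (-252 + 45)² = (-207)² = 42849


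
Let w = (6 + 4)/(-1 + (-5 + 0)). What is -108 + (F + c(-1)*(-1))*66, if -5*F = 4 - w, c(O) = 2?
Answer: -1574/5 ≈ -314.80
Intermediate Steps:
w = -5/3 (w = 10/(-1 - 5) = 10/(-6) = 10*(-⅙) = -5/3 ≈ -1.6667)
F = -17/15 (F = -(4 - 1*(-5/3))/5 = -(4 + 5/3)/5 = -⅕*17/3 = -17/15 ≈ -1.1333)
-108 + (F + c(-1)*(-1))*66 = -108 + (-17/15 + 2*(-1))*66 = -108 + (-17/15 - 2)*66 = -108 - 47/15*66 = -108 - 1034/5 = -1574/5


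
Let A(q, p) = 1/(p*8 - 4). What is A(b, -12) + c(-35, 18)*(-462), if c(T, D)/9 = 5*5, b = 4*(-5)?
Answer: -10395001/100 ≈ -1.0395e+5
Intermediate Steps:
b = -20
c(T, D) = 225 (c(T, D) = 9*(5*5) = 9*25 = 225)
A(q, p) = 1/(-4 + 8*p) (A(q, p) = 1/(8*p - 4) = 1/(-4 + 8*p))
A(b, -12) + c(-35, 18)*(-462) = 1/(4*(-1 + 2*(-12))) + 225*(-462) = 1/(4*(-1 - 24)) - 103950 = (¼)/(-25) - 103950 = (¼)*(-1/25) - 103950 = -1/100 - 103950 = -10395001/100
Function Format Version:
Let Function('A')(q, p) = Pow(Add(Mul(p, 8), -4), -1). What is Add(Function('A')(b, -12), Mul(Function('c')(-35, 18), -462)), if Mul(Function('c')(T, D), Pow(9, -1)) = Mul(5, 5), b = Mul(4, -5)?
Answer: Rational(-10395001, 100) ≈ -1.0395e+5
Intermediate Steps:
b = -20
Function('c')(T, D) = 225 (Function('c')(T, D) = Mul(9, Mul(5, 5)) = Mul(9, 25) = 225)
Function('A')(q, p) = Pow(Add(-4, Mul(8, p)), -1) (Function('A')(q, p) = Pow(Add(Mul(8, p), -4), -1) = Pow(Add(-4, Mul(8, p)), -1))
Add(Function('A')(b, -12), Mul(Function('c')(-35, 18), -462)) = Add(Mul(Rational(1, 4), Pow(Add(-1, Mul(2, -12)), -1)), Mul(225, -462)) = Add(Mul(Rational(1, 4), Pow(Add(-1, -24), -1)), -103950) = Add(Mul(Rational(1, 4), Pow(-25, -1)), -103950) = Add(Mul(Rational(1, 4), Rational(-1, 25)), -103950) = Add(Rational(-1, 100), -103950) = Rational(-10395001, 100)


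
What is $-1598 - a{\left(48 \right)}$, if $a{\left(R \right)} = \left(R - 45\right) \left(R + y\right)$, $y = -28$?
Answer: $-1658$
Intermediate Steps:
$a{\left(R \right)} = \left(-45 + R\right) \left(-28 + R\right)$ ($a{\left(R \right)} = \left(R - 45\right) \left(R - 28\right) = \left(-45 + R\right) \left(-28 + R\right)$)
$-1598 - a{\left(48 \right)} = -1598 - \left(1260 + 48^{2} - 3504\right) = -1598 - \left(1260 + 2304 - 3504\right) = -1598 - 60 = -1658$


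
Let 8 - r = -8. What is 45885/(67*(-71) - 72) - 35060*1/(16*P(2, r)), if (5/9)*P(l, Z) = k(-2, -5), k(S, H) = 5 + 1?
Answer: -221542085/1043064 ≈ -212.40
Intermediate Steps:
r = 16 (r = 8 - 1*(-8) = 8 + 8 = 16)
k(S, H) = 6
P(l, Z) = 54/5 (P(l, Z) = (9/5)*6 = 54/5)
45885/(67*(-71) - 72) - 35060*1/(16*P(2, r)) = 45885/(67*(-71) - 72) - 35060/(54*((1*4)*4)/5) = 45885/(-4757 - 72) - 35060/(54*(4*4)/5) = 45885/(-4829) - 35060/((54/5)*16) = 45885*(-1/4829) - 35060/864/5 = -45885/4829 - 35060*5/864 = -45885/4829 - 43825/216 = -221542085/1043064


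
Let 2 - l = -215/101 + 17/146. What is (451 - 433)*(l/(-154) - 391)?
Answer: -7991773281/1135442 ≈ -7038.5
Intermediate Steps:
l = 59165/14746 (l = 2 - (-215/101 + 17/146) = 2 - 1*(-29673/14746) = 2 + 29673/14746 = 59165/14746 ≈ 4.0123)
(451 - 433)*(l/(-154) - 391) = (451 - 433)*((59165/14746)/(-154) - 391) = 18*((59165/14746)*(-1/154) - 391) = 18*(-59165/2270884 - 391) = 18*(-887974809/2270884) = -7991773281/1135442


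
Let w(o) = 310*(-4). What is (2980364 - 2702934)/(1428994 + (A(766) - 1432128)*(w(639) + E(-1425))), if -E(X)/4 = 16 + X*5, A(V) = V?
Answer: -138715/19462945979 ≈ -7.1271e-6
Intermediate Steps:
E(X) = -64 - 20*X (E(X) = -4*(16 + X*5) = -4*(16 + 5*X) = -64 - 20*X)
w(o) = -1240
(2980364 - 2702934)/(1428994 + (A(766) - 1432128)*(w(639) + E(-1425))) = (2980364 - 2702934)/(1428994 + (766 - 1432128)*(-1240 + (-64 - 20*(-1425)))) = 277430/(1428994 - 1431362*(-1240 + (-64 + 28500))) = 277430/(1428994 - 1431362*(-1240 + 28436)) = 277430/(1428994 - 1431362*27196) = 277430/(1428994 - 38927320952) = 277430/(-38925891958) = 277430*(-1/38925891958) = -138715/19462945979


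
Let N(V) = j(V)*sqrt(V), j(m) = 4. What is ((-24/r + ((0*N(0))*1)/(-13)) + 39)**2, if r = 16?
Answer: 5625/4 ≈ 1406.3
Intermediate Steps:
N(V) = 4*sqrt(V)
((-24/r + ((0*N(0))*1)/(-13)) + 39)**2 = ((-24/16 + ((0*(4*sqrt(0)))*1)/(-13)) + 39)**2 = ((-24*1/16 + ((0*(4*0))*1)*(-1/13)) + 39)**2 = ((-3/2 + ((0*0)*1)*(-1/13)) + 39)**2 = ((-3/2 + (0*1)*(-1/13)) + 39)**2 = ((-3/2 + 0*(-1/13)) + 39)**2 = ((-3/2 + 0) + 39)**2 = (-3/2 + 39)**2 = (75/2)**2 = 5625/4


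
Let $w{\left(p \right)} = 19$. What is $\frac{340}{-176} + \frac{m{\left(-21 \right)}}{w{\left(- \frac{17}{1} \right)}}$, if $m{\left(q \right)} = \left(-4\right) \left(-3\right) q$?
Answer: $- \frac{12703}{836} \approx -15.195$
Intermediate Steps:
$m{\left(q \right)} = 12 q$
$\frac{340}{-176} + \frac{m{\left(-21 \right)}}{w{\left(- \frac{17}{1} \right)}} = \frac{340}{-176} + \frac{12 \left(-21\right)}{19} = 340 \left(- \frac{1}{176}\right) - \frac{252}{19} = - \frac{85}{44} - \frac{252}{19} = - \frac{12703}{836}$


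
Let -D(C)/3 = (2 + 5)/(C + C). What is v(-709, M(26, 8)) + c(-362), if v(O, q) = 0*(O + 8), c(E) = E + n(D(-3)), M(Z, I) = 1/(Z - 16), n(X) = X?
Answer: -717/2 ≈ -358.50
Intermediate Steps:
D(C) = -21/(2*C) (D(C) = -3*(2 + 5)/(C + C) = -21/(2*C))
M(Z, I) = 1/(-16 + Z)
c(E) = 7/2 + E (c(E) = E - 21/2/(-3) = E - 21/2*(-⅓) = E + 7/2 = 7/2 + E)
v(O, q) = 0 (v(O, q) = 0*(8 + O) = 0)
v(-709, M(26, 8)) + c(-362) = 0 + (7/2 - 362) = 0 - 717/2 = -717/2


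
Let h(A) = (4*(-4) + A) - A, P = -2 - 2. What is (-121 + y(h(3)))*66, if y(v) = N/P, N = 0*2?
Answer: -7986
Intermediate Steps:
P = -4
N = 0
h(A) = -16 (h(A) = (-16 + A) - A = -16)
y(v) = 0 (y(v) = 0/(-4) = 0*(-1/4) = 0)
(-121 + y(h(3)))*66 = (-121 + 0)*66 = -121*66 = -7986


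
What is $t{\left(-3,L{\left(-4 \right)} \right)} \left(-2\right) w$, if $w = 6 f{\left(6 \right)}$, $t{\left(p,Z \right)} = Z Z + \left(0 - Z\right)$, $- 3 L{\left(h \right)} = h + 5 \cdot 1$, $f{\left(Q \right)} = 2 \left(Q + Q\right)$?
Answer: $-128$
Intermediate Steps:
$f{\left(Q \right)} = 4 Q$ ($f{\left(Q \right)} = 2 \cdot 2 Q = 4 Q$)
$L{\left(h \right)} = - \frac{5}{3} - \frac{h}{3}$ ($L{\left(h \right)} = - \frac{h + 5 \cdot 1}{3} = - \frac{h + 5}{3} = - \frac{5 + h}{3} = - \frac{5}{3} - \frac{h}{3}$)
$t{\left(p,Z \right)} = Z^{2} - Z$
$w = 144$ ($w = 6 \cdot 4 \cdot 6 = 6 \cdot 24 = 144$)
$t{\left(-3,L{\left(-4 \right)} \right)} \left(-2\right) w = \left(- \frac{5}{3} - - \frac{4}{3}\right) \left(-1 - \frac{1}{3}\right) \left(-2\right) 144 = \left(- \frac{5}{3} + \frac{4}{3}\right) \left(-1 + \left(- \frac{5}{3} + \frac{4}{3}\right)\right) \left(-2\right) 144 = - \frac{-1 - \frac{1}{3}}{3} \left(-2\right) 144 = \left(- \frac{1}{3}\right) \left(- \frac{4}{3}\right) \left(-2\right) 144 = \frac{4}{9} \left(-2\right) 144 = \left(- \frac{8}{9}\right) 144 = -128$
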